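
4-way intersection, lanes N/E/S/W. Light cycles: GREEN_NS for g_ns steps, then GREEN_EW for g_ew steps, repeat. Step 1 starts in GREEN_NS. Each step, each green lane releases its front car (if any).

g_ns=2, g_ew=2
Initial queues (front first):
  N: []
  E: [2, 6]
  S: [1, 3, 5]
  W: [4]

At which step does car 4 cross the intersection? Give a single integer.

Step 1 [NS]: N:empty,E:wait,S:car1-GO,W:wait | queues: N=0 E=2 S=2 W=1
Step 2 [NS]: N:empty,E:wait,S:car3-GO,W:wait | queues: N=0 E=2 S=1 W=1
Step 3 [EW]: N:wait,E:car2-GO,S:wait,W:car4-GO | queues: N=0 E=1 S=1 W=0
Step 4 [EW]: N:wait,E:car6-GO,S:wait,W:empty | queues: N=0 E=0 S=1 W=0
Step 5 [NS]: N:empty,E:wait,S:car5-GO,W:wait | queues: N=0 E=0 S=0 W=0
Car 4 crosses at step 3

3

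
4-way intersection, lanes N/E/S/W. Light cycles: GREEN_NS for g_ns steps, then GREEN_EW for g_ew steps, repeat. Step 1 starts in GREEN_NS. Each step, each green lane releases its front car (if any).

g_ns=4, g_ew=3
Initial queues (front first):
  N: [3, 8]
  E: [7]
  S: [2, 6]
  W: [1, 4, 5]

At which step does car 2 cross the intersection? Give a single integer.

Step 1 [NS]: N:car3-GO,E:wait,S:car2-GO,W:wait | queues: N=1 E=1 S=1 W=3
Step 2 [NS]: N:car8-GO,E:wait,S:car6-GO,W:wait | queues: N=0 E=1 S=0 W=3
Step 3 [NS]: N:empty,E:wait,S:empty,W:wait | queues: N=0 E=1 S=0 W=3
Step 4 [NS]: N:empty,E:wait,S:empty,W:wait | queues: N=0 E=1 S=0 W=3
Step 5 [EW]: N:wait,E:car7-GO,S:wait,W:car1-GO | queues: N=0 E=0 S=0 W=2
Step 6 [EW]: N:wait,E:empty,S:wait,W:car4-GO | queues: N=0 E=0 S=0 W=1
Step 7 [EW]: N:wait,E:empty,S:wait,W:car5-GO | queues: N=0 E=0 S=0 W=0
Car 2 crosses at step 1

1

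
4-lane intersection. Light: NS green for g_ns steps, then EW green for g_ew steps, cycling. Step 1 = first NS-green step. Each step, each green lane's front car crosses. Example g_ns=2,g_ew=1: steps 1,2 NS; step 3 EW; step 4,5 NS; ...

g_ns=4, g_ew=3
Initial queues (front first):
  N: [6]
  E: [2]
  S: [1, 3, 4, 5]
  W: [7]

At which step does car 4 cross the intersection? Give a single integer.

Step 1 [NS]: N:car6-GO,E:wait,S:car1-GO,W:wait | queues: N=0 E=1 S=3 W=1
Step 2 [NS]: N:empty,E:wait,S:car3-GO,W:wait | queues: N=0 E=1 S=2 W=1
Step 3 [NS]: N:empty,E:wait,S:car4-GO,W:wait | queues: N=0 E=1 S=1 W=1
Step 4 [NS]: N:empty,E:wait,S:car5-GO,W:wait | queues: N=0 E=1 S=0 W=1
Step 5 [EW]: N:wait,E:car2-GO,S:wait,W:car7-GO | queues: N=0 E=0 S=0 W=0
Car 4 crosses at step 3

3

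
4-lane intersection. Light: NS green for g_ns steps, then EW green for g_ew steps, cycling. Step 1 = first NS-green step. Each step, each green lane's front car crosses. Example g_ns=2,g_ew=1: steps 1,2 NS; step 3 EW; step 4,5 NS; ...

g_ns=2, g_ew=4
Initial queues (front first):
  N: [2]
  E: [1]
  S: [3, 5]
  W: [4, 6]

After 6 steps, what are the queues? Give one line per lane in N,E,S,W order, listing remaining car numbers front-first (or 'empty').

Step 1 [NS]: N:car2-GO,E:wait,S:car3-GO,W:wait | queues: N=0 E=1 S=1 W=2
Step 2 [NS]: N:empty,E:wait,S:car5-GO,W:wait | queues: N=0 E=1 S=0 W=2
Step 3 [EW]: N:wait,E:car1-GO,S:wait,W:car4-GO | queues: N=0 E=0 S=0 W=1
Step 4 [EW]: N:wait,E:empty,S:wait,W:car6-GO | queues: N=0 E=0 S=0 W=0

N: empty
E: empty
S: empty
W: empty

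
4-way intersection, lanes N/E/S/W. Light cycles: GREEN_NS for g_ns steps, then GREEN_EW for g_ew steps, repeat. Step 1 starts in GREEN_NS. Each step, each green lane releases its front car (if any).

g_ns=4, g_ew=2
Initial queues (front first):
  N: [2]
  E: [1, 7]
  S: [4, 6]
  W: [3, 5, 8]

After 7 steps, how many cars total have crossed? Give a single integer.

Step 1 [NS]: N:car2-GO,E:wait,S:car4-GO,W:wait | queues: N=0 E=2 S=1 W=3
Step 2 [NS]: N:empty,E:wait,S:car6-GO,W:wait | queues: N=0 E=2 S=0 W=3
Step 3 [NS]: N:empty,E:wait,S:empty,W:wait | queues: N=0 E=2 S=0 W=3
Step 4 [NS]: N:empty,E:wait,S:empty,W:wait | queues: N=0 E=2 S=0 W=3
Step 5 [EW]: N:wait,E:car1-GO,S:wait,W:car3-GO | queues: N=0 E=1 S=0 W=2
Step 6 [EW]: N:wait,E:car7-GO,S:wait,W:car5-GO | queues: N=0 E=0 S=0 W=1
Step 7 [NS]: N:empty,E:wait,S:empty,W:wait | queues: N=0 E=0 S=0 W=1
Cars crossed by step 7: 7

Answer: 7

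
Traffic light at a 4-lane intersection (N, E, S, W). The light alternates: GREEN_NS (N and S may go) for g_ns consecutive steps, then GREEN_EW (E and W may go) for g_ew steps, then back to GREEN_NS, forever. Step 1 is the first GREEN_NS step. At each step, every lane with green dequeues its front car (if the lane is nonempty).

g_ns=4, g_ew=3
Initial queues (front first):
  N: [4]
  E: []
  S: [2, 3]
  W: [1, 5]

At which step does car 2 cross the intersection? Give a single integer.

Step 1 [NS]: N:car4-GO,E:wait,S:car2-GO,W:wait | queues: N=0 E=0 S=1 W=2
Step 2 [NS]: N:empty,E:wait,S:car3-GO,W:wait | queues: N=0 E=0 S=0 W=2
Step 3 [NS]: N:empty,E:wait,S:empty,W:wait | queues: N=0 E=0 S=0 W=2
Step 4 [NS]: N:empty,E:wait,S:empty,W:wait | queues: N=0 E=0 S=0 W=2
Step 5 [EW]: N:wait,E:empty,S:wait,W:car1-GO | queues: N=0 E=0 S=0 W=1
Step 6 [EW]: N:wait,E:empty,S:wait,W:car5-GO | queues: N=0 E=0 S=0 W=0
Car 2 crosses at step 1

1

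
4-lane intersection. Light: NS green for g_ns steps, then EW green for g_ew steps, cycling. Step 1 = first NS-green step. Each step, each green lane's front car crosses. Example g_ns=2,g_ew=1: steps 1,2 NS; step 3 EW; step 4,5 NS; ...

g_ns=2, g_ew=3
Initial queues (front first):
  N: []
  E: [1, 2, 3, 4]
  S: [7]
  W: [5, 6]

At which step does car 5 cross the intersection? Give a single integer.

Step 1 [NS]: N:empty,E:wait,S:car7-GO,W:wait | queues: N=0 E=4 S=0 W=2
Step 2 [NS]: N:empty,E:wait,S:empty,W:wait | queues: N=0 E=4 S=0 W=2
Step 3 [EW]: N:wait,E:car1-GO,S:wait,W:car5-GO | queues: N=0 E=3 S=0 W=1
Step 4 [EW]: N:wait,E:car2-GO,S:wait,W:car6-GO | queues: N=0 E=2 S=0 W=0
Step 5 [EW]: N:wait,E:car3-GO,S:wait,W:empty | queues: N=0 E=1 S=0 W=0
Step 6 [NS]: N:empty,E:wait,S:empty,W:wait | queues: N=0 E=1 S=0 W=0
Step 7 [NS]: N:empty,E:wait,S:empty,W:wait | queues: N=0 E=1 S=0 W=0
Step 8 [EW]: N:wait,E:car4-GO,S:wait,W:empty | queues: N=0 E=0 S=0 W=0
Car 5 crosses at step 3

3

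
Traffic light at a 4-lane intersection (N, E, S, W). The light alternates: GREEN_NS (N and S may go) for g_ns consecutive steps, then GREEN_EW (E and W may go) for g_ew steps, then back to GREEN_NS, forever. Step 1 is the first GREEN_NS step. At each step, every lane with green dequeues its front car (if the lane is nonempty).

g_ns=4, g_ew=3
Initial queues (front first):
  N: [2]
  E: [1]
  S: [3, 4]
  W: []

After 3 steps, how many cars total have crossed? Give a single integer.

Step 1 [NS]: N:car2-GO,E:wait,S:car3-GO,W:wait | queues: N=0 E=1 S=1 W=0
Step 2 [NS]: N:empty,E:wait,S:car4-GO,W:wait | queues: N=0 E=1 S=0 W=0
Step 3 [NS]: N:empty,E:wait,S:empty,W:wait | queues: N=0 E=1 S=0 W=0
Cars crossed by step 3: 3

Answer: 3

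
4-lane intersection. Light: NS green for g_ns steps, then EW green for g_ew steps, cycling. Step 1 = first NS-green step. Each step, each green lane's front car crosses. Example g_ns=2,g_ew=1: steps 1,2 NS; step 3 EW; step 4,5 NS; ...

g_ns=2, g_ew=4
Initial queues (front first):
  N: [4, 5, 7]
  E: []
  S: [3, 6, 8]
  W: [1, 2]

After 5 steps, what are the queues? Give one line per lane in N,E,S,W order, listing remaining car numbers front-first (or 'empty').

Step 1 [NS]: N:car4-GO,E:wait,S:car3-GO,W:wait | queues: N=2 E=0 S=2 W=2
Step 2 [NS]: N:car5-GO,E:wait,S:car6-GO,W:wait | queues: N=1 E=0 S=1 W=2
Step 3 [EW]: N:wait,E:empty,S:wait,W:car1-GO | queues: N=1 E=0 S=1 W=1
Step 4 [EW]: N:wait,E:empty,S:wait,W:car2-GO | queues: N=1 E=0 S=1 W=0
Step 5 [EW]: N:wait,E:empty,S:wait,W:empty | queues: N=1 E=0 S=1 W=0

N: 7
E: empty
S: 8
W: empty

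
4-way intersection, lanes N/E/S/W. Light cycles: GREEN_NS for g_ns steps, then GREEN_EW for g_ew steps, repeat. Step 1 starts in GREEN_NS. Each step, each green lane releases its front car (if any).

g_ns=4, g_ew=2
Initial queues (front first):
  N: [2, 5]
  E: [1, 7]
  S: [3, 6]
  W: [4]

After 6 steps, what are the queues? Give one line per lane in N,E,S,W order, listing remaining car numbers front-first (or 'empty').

Step 1 [NS]: N:car2-GO,E:wait,S:car3-GO,W:wait | queues: N=1 E=2 S=1 W=1
Step 2 [NS]: N:car5-GO,E:wait,S:car6-GO,W:wait | queues: N=0 E=2 S=0 W=1
Step 3 [NS]: N:empty,E:wait,S:empty,W:wait | queues: N=0 E=2 S=0 W=1
Step 4 [NS]: N:empty,E:wait,S:empty,W:wait | queues: N=0 E=2 S=0 W=1
Step 5 [EW]: N:wait,E:car1-GO,S:wait,W:car4-GO | queues: N=0 E=1 S=0 W=0
Step 6 [EW]: N:wait,E:car7-GO,S:wait,W:empty | queues: N=0 E=0 S=0 W=0

N: empty
E: empty
S: empty
W: empty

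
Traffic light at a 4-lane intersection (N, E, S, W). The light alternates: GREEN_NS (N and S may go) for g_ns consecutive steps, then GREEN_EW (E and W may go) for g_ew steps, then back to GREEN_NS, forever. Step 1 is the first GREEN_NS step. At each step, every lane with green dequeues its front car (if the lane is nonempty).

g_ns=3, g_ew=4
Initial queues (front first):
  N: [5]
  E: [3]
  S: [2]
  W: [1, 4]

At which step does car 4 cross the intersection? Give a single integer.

Step 1 [NS]: N:car5-GO,E:wait,S:car2-GO,W:wait | queues: N=0 E=1 S=0 W=2
Step 2 [NS]: N:empty,E:wait,S:empty,W:wait | queues: N=0 E=1 S=0 W=2
Step 3 [NS]: N:empty,E:wait,S:empty,W:wait | queues: N=0 E=1 S=0 W=2
Step 4 [EW]: N:wait,E:car3-GO,S:wait,W:car1-GO | queues: N=0 E=0 S=0 W=1
Step 5 [EW]: N:wait,E:empty,S:wait,W:car4-GO | queues: N=0 E=0 S=0 W=0
Car 4 crosses at step 5

5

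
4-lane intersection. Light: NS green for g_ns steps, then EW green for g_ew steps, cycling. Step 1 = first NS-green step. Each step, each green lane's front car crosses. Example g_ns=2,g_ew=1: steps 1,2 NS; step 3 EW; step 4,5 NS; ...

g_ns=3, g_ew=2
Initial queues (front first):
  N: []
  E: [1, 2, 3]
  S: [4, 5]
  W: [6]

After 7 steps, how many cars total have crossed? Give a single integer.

Step 1 [NS]: N:empty,E:wait,S:car4-GO,W:wait | queues: N=0 E=3 S=1 W=1
Step 2 [NS]: N:empty,E:wait,S:car5-GO,W:wait | queues: N=0 E=3 S=0 W=1
Step 3 [NS]: N:empty,E:wait,S:empty,W:wait | queues: N=0 E=3 S=0 W=1
Step 4 [EW]: N:wait,E:car1-GO,S:wait,W:car6-GO | queues: N=0 E=2 S=0 W=0
Step 5 [EW]: N:wait,E:car2-GO,S:wait,W:empty | queues: N=0 E=1 S=0 W=0
Step 6 [NS]: N:empty,E:wait,S:empty,W:wait | queues: N=0 E=1 S=0 W=0
Step 7 [NS]: N:empty,E:wait,S:empty,W:wait | queues: N=0 E=1 S=0 W=0
Cars crossed by step 7: 5

Answer: 5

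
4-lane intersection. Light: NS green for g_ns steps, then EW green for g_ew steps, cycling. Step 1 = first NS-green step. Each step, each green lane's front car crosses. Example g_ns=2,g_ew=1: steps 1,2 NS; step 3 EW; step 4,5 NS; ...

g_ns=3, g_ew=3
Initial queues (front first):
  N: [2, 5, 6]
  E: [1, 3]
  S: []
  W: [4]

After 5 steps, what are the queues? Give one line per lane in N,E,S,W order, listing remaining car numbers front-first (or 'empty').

Step 1 [NS]: N:car2-GO,E:wait,S:empty,W:wait | queues: N=2 E=2 S=0 W=1
Step 2 [NS]: N:car5-GO,E:wait,S:empty,W:wait | queues: N=1 E=2 S=0 W=1
Step 3 [NS]: N:car6-GO,E:wait,S:empty,W:wait | queues: N=0 E=2 S=0 W=1
Step 4 [EW]: N:wait,E:car1-GO,S:wait,W:car4-GO | queues: N=0 E=1 S=0 W=0
Step 5 [EW]: N:wait,E:car3-GO,S:wait,W:empty | queues: N=0 E=0 S=0 W=0

N: empty
E: empty
S: empty
W: empty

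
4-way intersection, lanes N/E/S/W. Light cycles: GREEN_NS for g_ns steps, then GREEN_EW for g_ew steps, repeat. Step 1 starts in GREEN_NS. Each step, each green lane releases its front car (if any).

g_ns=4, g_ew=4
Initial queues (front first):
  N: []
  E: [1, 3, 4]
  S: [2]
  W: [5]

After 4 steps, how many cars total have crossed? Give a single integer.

Step 1 [NS]: N:empty,E:wait,S:car2-GO,W:wait | queues: N=0 E=3 S=0 W=1
Step 2 [NS]: N:empty,E:wait,S:empty,W:wait | queues: N=0 E=3 S=0 W=1
Step 3 [NS]: N:empty,E:wait,S:empty,W:wait | queues: N=0 E=3 S=0 W=1
Step 4 [NS]: N:empty,E:wait,S:empty,W:wait | queues: N=0 E=3 S=0 W=1
Cars crossed by step 4: 1

Answer: 1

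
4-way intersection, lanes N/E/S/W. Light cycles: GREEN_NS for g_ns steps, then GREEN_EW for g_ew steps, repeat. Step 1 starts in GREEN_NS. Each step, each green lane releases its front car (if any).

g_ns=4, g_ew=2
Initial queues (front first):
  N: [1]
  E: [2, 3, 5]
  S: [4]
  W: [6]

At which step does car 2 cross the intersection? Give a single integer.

Step 1 [NS]: N:car1-GO,E:wait,S:car4-GO,W:wait | queues: N=0 E=3 S=0 W=1
Step 2 [NS]: N:empty,E:wait,S:empty,W:wait | queues: N=0 E=3 S=0 W=1
Step 3 [NS]: N:empty,E:wait,S:empty,W:wait | queues: N=0 E=3 S=0 W=1
Step 4 [NS]: N:empty,E:wait,S:empty,W:wait | queues: N=0 E=3 S=0 W=1
Step 5 [EW]: N:wait,E:car2-GO,S:wait,W:car6-GO | queues: N=0 E=2 S=0 W=0
Step 6 [EW]: N:wait,E:car3-GO,S:wait,W:empty | queues: N=0 E=1 S=0 W=0
Step 7 [NS]: N:empty,E:wait,S:empty,W:wait | queues: N=0 E=1 S=0 W=0
Step 8 [NS]: N:empty,E:wait,S:empty,W:wait | queues: N=0 E=1 S=0 W=0
Step 9 [NS]: N:empty,E:wait,S:empty,W:wait | queues: N=0 E=1 S=0 W=0
Step 10 [NS]: N:empty,E:wait,S:empty,W:wait | queues: N=0 E=1 S=0 W=0
Step 11 [EW]: N:wait,E:car5-GO,S:wait,W:empty | queues: N=0 E=0 S=0 W=0
Car 2 crosses at step 5

5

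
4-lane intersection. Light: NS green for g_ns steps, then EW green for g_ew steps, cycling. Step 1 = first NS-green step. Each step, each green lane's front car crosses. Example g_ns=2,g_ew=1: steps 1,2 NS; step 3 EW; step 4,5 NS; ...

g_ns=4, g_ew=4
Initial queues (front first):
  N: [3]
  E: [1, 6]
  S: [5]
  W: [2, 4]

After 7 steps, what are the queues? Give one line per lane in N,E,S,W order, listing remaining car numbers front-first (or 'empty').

Step 1 [NS]: N:car3-GO,E:wait,S:car5-GO,W:wait | queues: N=0 E=2 S=0 W=2
Step 2 [NS]: N:empty,E:wait,S:empty,W:wait | queues: N=0 E=2 S=0 W=2
Step 3 [NS]: N:empty,E:wait,S:empty,W:wait | queues: N=0 E=2 S=0 W=2
Step 4 [NS]: N:empty,E:wait,S:empty,W:wait | queues: N=0 E=2 S=0 W=2
Step 5 [EW]: N:wait,E:car1-GO,S:wait,W:car2-GO | queues: N=0 E=1 S=0 W=1
Step 6 [EW]: N:wait,E:car6-GO,S:wait,W:car4-GO | queues: N=0 E=0 S=0 W=0

N: empty
E: empty
S: empty
W: empty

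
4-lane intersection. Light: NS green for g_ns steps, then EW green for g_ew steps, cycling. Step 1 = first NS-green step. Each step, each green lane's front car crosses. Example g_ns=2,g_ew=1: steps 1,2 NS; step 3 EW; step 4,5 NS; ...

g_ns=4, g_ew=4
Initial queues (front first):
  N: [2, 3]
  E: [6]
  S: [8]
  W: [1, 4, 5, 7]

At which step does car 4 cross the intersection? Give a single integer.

Step 1 [NS]: N:car2-GO,E:wait,S:car8-GO,W:wait | queues: N=1 E=1 S=0 W=4
Step 2 [NS]: N:car3-GO,E:wait,S:empty,W:wait | queues: N=0 E=1 S=0 W=4
Step 3 [NS]: N:empty,E:wait,S:empty,W:wait | queues: N=0 E=1 S=0 W=4
Step 4 [NS]: N:empty,E:wait,S:empty,W:wait | queues: N=0 E=1 S=0 W=4
Step 5 [EW]: N:wait,E:car6-GO,S:wait,W:car1-GO | queues: N=0 E=0 S=0 W=3
Step 6 [EW]: N:wait,E:empty,S:wait,W:car4-GO | queues: N=0 E=0 S=0 W=2
Step 7 [EW]: N:wait,E:empty,S:wait,W:car5-GO | queues: N=0 E=0 S=0 W=1
Step 8 [EW]: N:wait,E:empty,S:wait,W:car7-GO | queues: N=0 E=0 S=0 W=0
Car 4 crosses at step 6

6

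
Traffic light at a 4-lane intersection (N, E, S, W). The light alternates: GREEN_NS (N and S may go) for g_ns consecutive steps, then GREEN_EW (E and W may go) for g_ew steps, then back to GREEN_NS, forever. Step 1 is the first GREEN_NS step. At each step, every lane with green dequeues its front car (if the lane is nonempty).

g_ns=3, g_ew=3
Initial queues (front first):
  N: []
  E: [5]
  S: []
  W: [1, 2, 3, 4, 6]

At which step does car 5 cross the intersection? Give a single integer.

Step 1 [NS]: N:empty,E:wait,S:empty,W:wait | queues: N=0 E=1 S=0 W=5
Step 2 [NS]: N:empty,E:wait,S:empty,W:wait | queues: N=0 E=1 S=0 W=5
Step 3 [NS]: N:empty,E:wait,S:empty,W:wait | queues: N=0 E=1 S=0 W=5
Step 4 [EW]: N:wait,E:car5-GO,S:wait,W:car1-GO | queues: N=0 E=0 S=0 W=4
Step 5 [EW]: N:wait,E:empty,S:wait,W:car2-GO | queues: N=0 E=0 S=0 W=3
Step 6 [EW]: N:wait,E:empty,S:wait,W:car3-GO | queues: N=0 E=0 S=0 W=2
Step 7 [NS]: N:empty,E:wait,S:empty,W:wait | queues: N=0 E=0 S=0 W=2
Step 8 [NS]: N:empty,E:wait,S:empty,W:wait | queues: N=0 E=0 S=0 W=2
Step 9 [NS]: N:empty,E:wait,S:empty,W:wait | queues: N=0 E=0 S=0 W=2
Step 10 [EW]: N:wait,E:empty,S:wait,W:car4-GO | queues: N=0 E=0 S=0 W=1
Step 11 [EW]: N:wait,E:empty,S:wait,W:car6-GO | queues: N=0 E=0 S=0 W=0
Car 5 crosses at step 4

4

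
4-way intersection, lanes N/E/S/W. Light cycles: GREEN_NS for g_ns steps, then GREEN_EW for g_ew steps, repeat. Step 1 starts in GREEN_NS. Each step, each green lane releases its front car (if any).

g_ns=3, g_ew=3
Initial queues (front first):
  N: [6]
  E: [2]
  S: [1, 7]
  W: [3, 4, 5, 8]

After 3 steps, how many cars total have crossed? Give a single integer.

Step 1 [NS]: N:car6-GO,E:wait,S:car1-GO,W:wait | queues: N=0 E=1 S=1 W=4
Step 2 [NS]: N:empty,E:wait,S:car7-GO,W:wait | queues: N=0 E=1 S=0 W=4
Step 3 [NS]: N:empty,E:wait,S:empty,W:wait | queues: N=0 E=1 S=0 W=4
Cars crossed by step 3: 3

Answer: 3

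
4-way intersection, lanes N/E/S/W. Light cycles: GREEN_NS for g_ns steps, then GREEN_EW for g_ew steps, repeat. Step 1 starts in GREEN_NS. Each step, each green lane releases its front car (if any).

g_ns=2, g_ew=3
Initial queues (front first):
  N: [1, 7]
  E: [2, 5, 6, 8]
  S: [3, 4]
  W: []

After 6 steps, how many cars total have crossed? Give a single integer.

Step 1 [NS]: N:car1-GO,E:wait,S:car3-GO,W:wait | queues: N=1 E=4 S=1 W=0
Step 2 [NS]: N:car7-GO,E:wait,S:car4-GO,W:wait | queues: N=0 E=4 S=0 W=0
Step 3 [EW]: N:wait,E:car2-GO,S:wait,W:empty | queues: N=0 E=3 S=0 W=0
Step 4 [EW]: N:wait,E:car5-GO,S:wait,W:empty | queues: N=0 E=2 S=0 W=0
Step 5 [EW]: N:wait,E:car6-GO,S:wait,W:empty | queues: N=0 E=1 S=0 W=0
Step 6 [NS]: N:empty,E:wait,S:empty,W:wait | queues: N=0 E=1 S=0 W=0
Cars crossed by step 6: 7

Answer: 7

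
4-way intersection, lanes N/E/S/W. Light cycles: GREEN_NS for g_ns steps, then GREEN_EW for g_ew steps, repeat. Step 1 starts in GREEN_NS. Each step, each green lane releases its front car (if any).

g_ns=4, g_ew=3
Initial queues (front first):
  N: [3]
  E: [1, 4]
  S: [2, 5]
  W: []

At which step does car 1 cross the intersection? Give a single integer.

Step 1 [NS]: N:car3-GO,E:wait,S:car2-GO,W:wait | queues: N=0 E=2 S=1 W=0
Step 2 [NS]: N:empty,E:wait,S:car5-GO,W:wait | queues: N=0 E=2 S=0 W=0
Step 3 [NS]: N:empty,E:wait,S:empty,W:wait | queues: N=0 E=2 S=0 W=0
Step 4 [NS]: N:empty,E:wait,S:empty,W:wait | queues: N=0 E=2 S=0 W=0
Step 5 [EW]: N:wait,E:car1-GO,S:wait,W:empty | queues: N=0 E=1 S=0 W=0
Step 6 [EW]: N:wait,E:car4-GO,S:wait,W:empty | queues: N=0 E=0 S=0 W=0
Car 1 crosses at step 5

5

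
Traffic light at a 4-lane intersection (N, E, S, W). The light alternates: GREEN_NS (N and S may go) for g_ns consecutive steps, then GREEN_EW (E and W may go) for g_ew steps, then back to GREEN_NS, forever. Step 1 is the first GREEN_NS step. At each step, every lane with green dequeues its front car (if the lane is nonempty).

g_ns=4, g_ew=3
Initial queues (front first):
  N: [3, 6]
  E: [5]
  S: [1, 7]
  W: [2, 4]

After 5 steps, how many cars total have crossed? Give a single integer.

Answer: 6

Derivation:
Step 1 [NS]: N:car3-GO,E:wait,S:car1-GO,W:wait | queues: N=1 E=1 S=1 W=2
Step 2 [NS]: N:car6-GO,E:wait,S:car7-GO,W:wait | queues: N=0 E=1 S=0 W=2
Step 3 [NS]: N:empty,E:wait,S:empty,W:wait | queues: N=0 E=1 S=0 W=2
Step 4 [NS]: N:empty,E:wait,S:empty,W:wait | queues: N=0 E=1 S=0 W=2
Step 5 [EW]: N:wait,E:car5-GO,S:wait,W:car2-GO | queues: N=0 E=0 S=0 W=1
Cars crossed by step 5: 6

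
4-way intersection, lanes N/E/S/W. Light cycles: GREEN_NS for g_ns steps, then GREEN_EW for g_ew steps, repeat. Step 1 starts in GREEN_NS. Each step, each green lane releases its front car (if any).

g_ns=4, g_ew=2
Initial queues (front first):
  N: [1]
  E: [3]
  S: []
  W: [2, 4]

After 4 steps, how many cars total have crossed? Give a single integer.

Step 1 [NS]: N:car1-GO,E:wait,S:empty,W:wait | queues: N=0 E=1 S=0 W=2
Step 2 [NS]: N:empty,E:wait,S:empty,W:wait | queues: N=0 E=1 S=0 W=2
Step 3 [NS]: N:empty,E:wait,S:empty,W:wait | queues: N=0 E=1 S=0 W=2
Step 4 [NS]: N:empty,E:wait,S:empty,W:wait | queues: N=0 E=1 S=0 W=2
Cars crossed by step 4: 1

Answer: 1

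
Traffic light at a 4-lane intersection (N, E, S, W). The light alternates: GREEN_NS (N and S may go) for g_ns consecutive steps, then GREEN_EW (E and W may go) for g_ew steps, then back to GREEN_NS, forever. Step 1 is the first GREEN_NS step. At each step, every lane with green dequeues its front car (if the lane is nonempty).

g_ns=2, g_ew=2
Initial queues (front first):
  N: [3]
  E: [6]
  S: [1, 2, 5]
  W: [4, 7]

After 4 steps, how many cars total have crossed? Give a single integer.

Step 1 [NS]: N:car3-GO,E:wait,S:car1-GO,W:wait | queues: N=0 E=1 S=2 W=2
Step 2 [NS]: N:empty,E:wait,S:car2-GO,W:wait | queues: N=0 E=1 S=1 W=2
Step 3 [EW]: N:wait,E:car6-GO,S:wait,W:car4-GO | queues: N=0 E=0 S=1 W=1
Step 4 [EW]: N:wait,E:empty,S:wait,W:car7-GO | queues: N=0 E=0 S=1 W=0
Cars crossed by step 4: 6

Answer: 6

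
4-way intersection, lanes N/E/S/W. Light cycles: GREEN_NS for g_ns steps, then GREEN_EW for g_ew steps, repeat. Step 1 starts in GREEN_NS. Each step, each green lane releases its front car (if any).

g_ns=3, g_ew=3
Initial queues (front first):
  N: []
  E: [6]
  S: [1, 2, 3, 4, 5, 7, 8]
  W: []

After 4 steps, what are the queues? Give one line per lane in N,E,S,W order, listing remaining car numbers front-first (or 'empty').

Step 1 [NS]: N:empty,E:wait,S:car1-GO,W:wait | queues: N=0 E=1 S=6 W=0
Step 2 [NS]: N:empty,E:wait,S:car2-GO,W:wait | queues: N=0 E=1 S=5 W=0
Step 3 [NS]: N:empty,E:wait,S:car3-GO,W:wait | queues: N=0 E=1 S=4 W=0
Step 4 [EW]: N:wait,E:car6-GO,S:wait,W:empty | queues: N=0 E=0 S=4 W=0

N: empty
E: empty
S: 4 5 7 8
W: empty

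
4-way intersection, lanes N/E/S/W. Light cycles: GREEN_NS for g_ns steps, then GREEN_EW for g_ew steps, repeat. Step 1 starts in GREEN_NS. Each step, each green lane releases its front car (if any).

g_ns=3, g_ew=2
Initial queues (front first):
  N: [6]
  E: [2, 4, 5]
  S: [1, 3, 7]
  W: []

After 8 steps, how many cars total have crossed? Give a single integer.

Answer: 6

Derivation:
Step 1 [NS]: N:car6-GO,E:wait,S:car1-GO,W:wait | queues: N=0 E=3 S=2 W=0
Step 2 [NS]: N:empty,E:wait,S:car3-GO,W:wait | queues: N=0 E=3 S=1 W=0
Step 3 [NS]: N:empty,E:wait,S:car7-GO,W:wait | queues: N=0 E=3 S=0 W=0
Step 4 [EW]: N:wait,E:car2-GO,S:wait,W:empty | queues: N=0 E=2 S=0 W=0
Step 5 [EW]: N:wait,E:car4-GO,S:wait,W:empty | queues: N=0 E=1 S=0 W=0
Step 6 [NS]: N:empty,E:wait,S:empty,W:wait | queues: N=0 E=1 S=0 W=0
Step 7 [NS]: N:empty,E:wait,S:empty,W:wait | queues: N=0 E=1 S=0 W=0
Step 8 [NS]: N:empty,E:wait,S:empty,W:wait | queues: N=0 E=1 S=0 W=0
Cars crossed by step 8: 6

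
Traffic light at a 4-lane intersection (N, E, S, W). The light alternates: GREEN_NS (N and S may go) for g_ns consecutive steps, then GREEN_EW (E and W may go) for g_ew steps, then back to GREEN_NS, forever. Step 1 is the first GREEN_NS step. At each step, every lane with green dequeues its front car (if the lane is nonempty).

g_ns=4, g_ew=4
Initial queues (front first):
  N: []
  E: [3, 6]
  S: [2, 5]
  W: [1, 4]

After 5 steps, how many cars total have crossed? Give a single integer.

Answer: 4

Derivation:
Step 1 [NS]: N:empty,E:wait,S:car2-GO,W:wait | queues: N=0 E=2 S=1 W=2
Step 2 [NS]: N:empty,E:wait,S:car5-GO,W:wait | queues: N=0 E=2 S=0 W=2
Step 3 [NS]: N:empty,E:wait,S:empty,W:wait | queues: N=0 E=2 S=0 W=2
Step 4 [NS]: N:empty,E:wait,S:empty,W:wait | queues: N=0 E=2 S=0 W=2
Step 5 [EW]: N:wait,E:car3-GO,S:wait,W:car1-GO | queues: N=0 E=1 S=0 W=1
Cars crossed by step 5: 4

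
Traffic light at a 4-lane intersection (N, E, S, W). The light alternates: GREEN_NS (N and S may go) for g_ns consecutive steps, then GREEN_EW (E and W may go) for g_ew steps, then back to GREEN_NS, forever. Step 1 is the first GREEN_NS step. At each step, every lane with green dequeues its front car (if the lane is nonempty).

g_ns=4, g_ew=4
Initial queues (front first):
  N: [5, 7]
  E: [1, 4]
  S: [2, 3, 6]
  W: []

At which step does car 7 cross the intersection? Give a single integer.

Step 1 [NS]: N:car5-GO,E:wait,S:car2-GO,W:wait | queues: N=1 E=2 S=2 W=0
Step 2 [NS]: N:car7-GO,E:wait,S:car3-GO,W:wait | queues: N=0 E=2 S=1 W=0
Step 3 [NS]: N:empty,E:wait,S:car6-GO,W:wait | queues: N=0 E=2 S=0 W=0
Step 4 [NS]: N:empty,E:wait,S:empty,W:wait | queues: N=0 E=2 S=0 W=0
Step 5 [EW]: N:wait,E:car1-GO,S:wait,W:empty | queues: N=0 E=1 S=0 W=0
Step 6 [EW]: N:wait,E:car4-GO,S:wait,W:empty | queues: N=0 E=0 S=0 W=0
Car 7 crosses at step 2

2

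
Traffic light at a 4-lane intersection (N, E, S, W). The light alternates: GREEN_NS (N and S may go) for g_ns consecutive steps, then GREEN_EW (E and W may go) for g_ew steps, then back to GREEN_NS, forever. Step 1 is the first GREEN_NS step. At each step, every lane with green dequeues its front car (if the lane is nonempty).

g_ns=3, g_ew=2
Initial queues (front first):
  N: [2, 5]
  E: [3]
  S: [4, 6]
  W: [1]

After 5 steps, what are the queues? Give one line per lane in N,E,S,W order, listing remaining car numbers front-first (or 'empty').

Step 1 [NS]: N:car2-GO,E:wait,S:car4-GO,W:wait | queues: N=1 E=1 S=1 W=1
Step 2 [NS]: N:car5-GO,E:wait,S:car6-GO,W:wait | queues: N=0 E=1 S=0 W=1
Step 3 [NS]: N:empty,E:wait,S:empty,W:wait | queues: N=0 E=1 S=0 W=1
Step 4 [EW]: N:wait,E:car3-GO,S:wait,W:car1-GO | queues: N=0 E=0 S=0 W=0

N: empty
E: empty
S: empty
W: empty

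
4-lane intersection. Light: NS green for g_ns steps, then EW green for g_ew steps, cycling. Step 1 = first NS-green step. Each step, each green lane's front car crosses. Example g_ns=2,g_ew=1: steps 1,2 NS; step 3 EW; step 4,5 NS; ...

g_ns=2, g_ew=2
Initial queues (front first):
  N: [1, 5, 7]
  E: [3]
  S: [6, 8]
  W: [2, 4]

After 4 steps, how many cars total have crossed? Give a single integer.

Answer: 7

Derivation:
Step 1 [NS]: N:car1-GO,E:wait,S:car6-GO,W:wait | queues: N=2 E=1 S=1 W=2
Step 2 [NS]: N:car5-GO,E:wait,S:car8-GO,W:wait | queues: N=1 E=1 S=0 W=2
Step 3 [EW]: N:wait,E:car3-GO,S:wait,W:car2-GO | queues: N=1 E=0 S=0 W=1
Step 4 [EW]: N:wait,E:empty,S:wait,W:car4-GO | queues: N=1 E=0 S=0 W=0
Cars crossed by step 4: 7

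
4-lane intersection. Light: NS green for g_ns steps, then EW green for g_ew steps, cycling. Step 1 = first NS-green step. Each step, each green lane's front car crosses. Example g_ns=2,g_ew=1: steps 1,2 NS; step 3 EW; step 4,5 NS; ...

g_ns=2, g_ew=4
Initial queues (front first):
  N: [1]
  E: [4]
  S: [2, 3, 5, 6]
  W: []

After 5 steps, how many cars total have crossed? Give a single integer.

Answer: 4

Derivation:
Step 1 [NS]: N:car1-GO,E:wait,S:car2-GO,W:wait | queues: N=0 E=1 S=3 W=0
Step 2 [NS]: N:empty,E:wait,S:car3-GO,W:wait | queues: N=0 E=1 S=2 W=0
Step 3 [EW]: N:wait,E:car4-GO,S:wait,W:empty | queues: N=0 E=0 S=2 W=0
Step 4 [EW]: N:wait,E:empty,S:wait,W:empty | queues: N=0 E=0 S=2 W=0
Step 5 [EW]: N:wait,E:empty,S:wait,W:empty | queues: N=0 E=0 S=2 W=0
Cars crossed by step 5: 4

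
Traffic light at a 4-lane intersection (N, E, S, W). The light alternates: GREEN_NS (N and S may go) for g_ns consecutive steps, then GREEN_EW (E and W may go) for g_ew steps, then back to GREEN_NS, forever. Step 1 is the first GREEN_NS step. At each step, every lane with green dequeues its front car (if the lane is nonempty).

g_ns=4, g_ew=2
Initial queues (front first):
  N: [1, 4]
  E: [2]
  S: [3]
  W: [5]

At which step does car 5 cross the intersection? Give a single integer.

Step 1 [NS]: N:car1-GO,E:wait,S:car3-GO,W:wait | queues: N=1 E=1 S=0 W=1
Step 2 [NS]: N:car4-GO,E:wait,S:empty,W:wait | queues: N=0 E=1 S=0 W=1
Step 3 [NS]: N:empty,E:wait,S:empty,W:wait | queues: N=0 E=1 S=0 W=1
Step 4 [NS]: N:empty,E:wait,S:empty,W:wait | queues: N=0 E=1 S=0 W=1
Step 5 [EW]: N:wait,E:car2-GO,S:wait,W:car5-GO | queues: N=0 E=0 S=0 W=0
Car 5 crosses at step 5

5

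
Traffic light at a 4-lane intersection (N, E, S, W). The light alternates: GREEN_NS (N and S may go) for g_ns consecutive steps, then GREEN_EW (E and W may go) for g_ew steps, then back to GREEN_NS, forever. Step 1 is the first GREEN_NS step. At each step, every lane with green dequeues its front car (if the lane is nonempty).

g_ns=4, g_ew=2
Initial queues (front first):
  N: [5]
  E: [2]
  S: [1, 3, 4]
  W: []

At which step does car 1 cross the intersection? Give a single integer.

Step 1 [NS]: N:car5-GO,E:wait,S:car1-GO,W:wait | queues: N=0 E=1 S=2 W=0
Step 2 [NS]: N:empty,E:wait,S:car3-GO,W:wait | queues: N=0 E=1 S=1 W=0
Step 3 [NS]: N:empty,E:wait,S:car4-GO,W:wait | queues: N=0 E=1 S=0 W=0
Step 4 [NS]: N:empty,E:wait,S:empty,W:wait | queues: N=0 E=1 S=0 W=0
Step 5 [EW]: N:wait,E:car2-GO,S:wait,W:empty | queues: N=0 E=0 S=0 W=0
Car 1 crosses at step 1

1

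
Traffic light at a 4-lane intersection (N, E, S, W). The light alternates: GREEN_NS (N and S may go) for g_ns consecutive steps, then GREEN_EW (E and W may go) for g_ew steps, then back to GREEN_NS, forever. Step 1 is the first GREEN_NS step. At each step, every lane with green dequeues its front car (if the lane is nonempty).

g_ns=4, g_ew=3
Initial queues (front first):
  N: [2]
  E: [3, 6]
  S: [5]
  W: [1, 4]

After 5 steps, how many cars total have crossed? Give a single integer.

Step 1 [NS]: N:car2-GO,E:wait,S:car5-GO,W:wait | queues: N=0 E=2 S=0 W=2
Step 2 [NS]: N:empty,E:wait,S:empty,W:wait | queues: N=0 E=2 S=0 W=2
Step 3 [NS]: N:empty,E:wait,S:empty,W:wait | queues: N=0 E=2 S=0 W=2
Step 4 [NS]: N:empty,E:wait,S:empty,W:wait | queues: N=0 E=2 S=0 W=2
Step 5 [EW]: N:wait,E:car3-GO,S:wait,W:car1-GO | queues: N=0 E=1 S=0 W=1
Cars crossed by step 5: 4

Answer: 4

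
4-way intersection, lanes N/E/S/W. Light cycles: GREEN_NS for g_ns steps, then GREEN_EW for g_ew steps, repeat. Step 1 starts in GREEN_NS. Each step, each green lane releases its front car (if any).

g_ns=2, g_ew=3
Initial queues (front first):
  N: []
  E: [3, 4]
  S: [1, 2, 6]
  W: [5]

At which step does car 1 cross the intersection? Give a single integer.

Step 1 [NS]: N:empty,E:wait,S:car1-GO,W:wait | queues: N=0 E=2 S=2 W=1
Step 2 [NS]: N:empty,E:wait,S:car2-GO,W:wait | queues: N=0 E=2 S=1 W=1
Step 3 [EW]: N:wait,E:car3-GO,S:wait,W:car5-GO | queues: N=0 E=1 S=1 W=0
Step 4 [EW]: N:wait,E:car4-GO,S:wait,W:empty | queues: N=0 E=0 S=1 W=0
Step 5 [EW]: N:wait,E:empty,S:wait,W:empty | queues: N=0 E=0 S=1 W=0
Step 6 [NS]: N:empty,E:wait,S:car6-GO,W:wait | queues: N=0 E=0 S=0 W=0
Car 1 crosses at step 1

1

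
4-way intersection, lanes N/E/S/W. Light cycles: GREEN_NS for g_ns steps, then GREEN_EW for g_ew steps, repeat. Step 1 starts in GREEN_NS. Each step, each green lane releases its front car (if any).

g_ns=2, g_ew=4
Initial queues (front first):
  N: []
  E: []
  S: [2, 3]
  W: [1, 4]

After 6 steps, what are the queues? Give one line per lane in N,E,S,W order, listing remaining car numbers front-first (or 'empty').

Step 1 [NS]: N:empty,E:wait,S:car2-GO,W:wait | queues: N=0 E=0 S=1 W=2
Step 2 [NS]: N:empty,E:wait,S:car3-GO,W:wait | queues: N=0 E=0 S=0 W=2
Step 3 [EW]: N:wait,E:empty,S:wait,W:car1-GO | queues: N=0 E=0 S=0 W=1
Step 4 [EW]: N:wait,E:empty,S:wait,W:car4-GO | queues: N=0 E=0 S=0 W=0

N: empty
E: empty
S: empty
W: empty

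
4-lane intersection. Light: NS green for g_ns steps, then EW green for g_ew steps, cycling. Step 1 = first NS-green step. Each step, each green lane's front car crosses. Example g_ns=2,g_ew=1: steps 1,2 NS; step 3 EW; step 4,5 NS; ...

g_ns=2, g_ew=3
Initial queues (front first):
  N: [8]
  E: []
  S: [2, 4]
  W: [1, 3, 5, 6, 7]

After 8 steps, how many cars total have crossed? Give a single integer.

Answer: 7

Derivation:
Step 1 [NS]: N:car8-GO,E:wait,S:car2-GO,W:wait | queues: N=0 E=0 S=1 W=5
Step 2 [NS]: N:empty,E:wait,S:car4-GO,W:wait | queues: N=0 E=0 S=0 W=5
Step 3 [EW]: N:wait,E:empty,S:wait,W:car1-GO | queues: N=0 E=0 S=0 W=4
Step 4 [EW]: N:wait,E:empty,S:wait,W:car3-GO | queues: N=0 E=0 S=0 W=3
Step 5 [EW]: N:wait,E:empty,S:wait,W:car5-GO | queues: N=0 E=0 S=0 W=2
Step 6 [NS]: N:empty,E:wait,S:empty,W:wait | queues: N=0 E=0 S=0 W=2
Step 7 [NS]: N:empty,E:wait,S:empty,W:wait | queues: N=0 E=0 S=0 W=2
Step 8 [EW]: N:wait,E:empty,S:wait,W:car6-GO | queues: N=0 E=0 S=0 W=1
Cars crossed by step 8: 7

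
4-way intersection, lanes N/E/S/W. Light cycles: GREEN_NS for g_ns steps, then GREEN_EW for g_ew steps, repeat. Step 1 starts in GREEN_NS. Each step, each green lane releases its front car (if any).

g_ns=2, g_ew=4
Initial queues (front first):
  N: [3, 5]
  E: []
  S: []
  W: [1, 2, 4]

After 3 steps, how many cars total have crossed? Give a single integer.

Answer: 3

Derivation:
Step 1 [NS]: N:car3-GO,E:wait,S:empty,W:wait | queues: N=1 E=0 S=0 W=3
Step 2 [NS]: N:car5-GO,E:wait,S:empty,W:wait | queues: N=0 E=0 S=0 W=3
Step 3 [EW]: N:wait,E:empty,S:wait,W:car1-GO | queues: N=0 E=0 S=0 W=2
Cars crossed by step 3: 3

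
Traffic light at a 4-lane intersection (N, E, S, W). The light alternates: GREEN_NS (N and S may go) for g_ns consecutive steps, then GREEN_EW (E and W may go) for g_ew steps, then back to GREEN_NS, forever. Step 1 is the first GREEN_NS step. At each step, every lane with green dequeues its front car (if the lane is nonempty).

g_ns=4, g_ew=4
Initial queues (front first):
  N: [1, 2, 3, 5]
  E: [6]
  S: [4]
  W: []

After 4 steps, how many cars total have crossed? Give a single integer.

Answer: 5

Derivation:
Step 1 [NS]: N:car1-GO,E:wait,S:car4-GO,W:wait | queues: N=3 E=1 S=0 W=0
Step 2 [NS]: N:car2-GO,E:wait,S:empty,W:wait | queues: N=2 E=1 S=0 W=0
Step 3 [NS]: N:car3-GO,E:wait,S:empty,W:wait | queues: N=1 E=1 S=0 W=0
Step 4 [NS]: N:car5-GO,E:wait,S:empty,W:wait | queues: N=0 E=1 S=0 W=0
Cars crossed by step 4: 5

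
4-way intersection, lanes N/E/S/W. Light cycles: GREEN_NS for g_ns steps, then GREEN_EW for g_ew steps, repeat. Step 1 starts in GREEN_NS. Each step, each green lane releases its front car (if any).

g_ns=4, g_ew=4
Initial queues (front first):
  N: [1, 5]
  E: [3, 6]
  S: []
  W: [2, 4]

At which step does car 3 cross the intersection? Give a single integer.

Step 1 [NS]: N:car1-GO,E:wait,S:empty,W:wait | queues: N=1 E=2 S=0 W=2
Step 2 [NS]: N:car5-GO,E:wait,S:empty,W:wait | queues: N=0 E=2 S=0 W=2
Step 3 [NS]: N:empty,E:wait,S:empty,W:wait | queues: N=0 E=2 S=0 W=2
Step 4 [NS]: N:empty,E:wait,S:empty,W:wait | queues: N=0 E=2 S=0 W=2
Step 5 [EW]: N:wait,E:car3-GO,S:wait,W:car2-GO | queues: N=0 E=1 S=0 W=1
Step 6 [EW]: N:wait,E:car6-GO,S:wait,W:car4-GO | queues: N=0 E=0 S=0 W=0
Car 3 crosses at step 5

5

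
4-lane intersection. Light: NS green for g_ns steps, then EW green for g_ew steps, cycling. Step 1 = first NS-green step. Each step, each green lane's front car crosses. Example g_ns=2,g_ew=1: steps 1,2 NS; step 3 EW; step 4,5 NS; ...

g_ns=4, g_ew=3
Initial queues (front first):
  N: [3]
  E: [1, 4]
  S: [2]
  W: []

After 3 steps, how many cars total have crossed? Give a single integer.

Answer: 2

Derivation:
Step 1 [NS]: N:car3-GO,E:wait,S:car2-GO,W:wait | queues: N=0 E=2 S=0 W=0
Step 2 [NS]: N:empty,E:wait,S:empty,W:wait | queues: N=0 E=2 S=0 W=0
Step 3 [NS]: N:empty,E:wait,S:empty,W:wait | queues: N=0 E=2 S=0 W=0
Cars crossed by step 3: 2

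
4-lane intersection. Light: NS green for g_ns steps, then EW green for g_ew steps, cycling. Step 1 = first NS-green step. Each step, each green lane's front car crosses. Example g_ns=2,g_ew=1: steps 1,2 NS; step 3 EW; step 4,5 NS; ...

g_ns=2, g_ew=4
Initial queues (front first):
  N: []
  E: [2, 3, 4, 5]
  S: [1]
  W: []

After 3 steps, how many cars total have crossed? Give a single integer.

Step 1 [NS]: N:empty,E:wait,S:car1-GO,W:wait | queues: N=0 E=4 S=0 W=0
Step 2 [NS]: N:empty,E:wait,S:empty,W:wait | queues: N=0 E=4 S=0 W=0
Step 3 [EW]: N:wait,E:car2-GO,S:wait,W:empty | queues: N=0 E=3 S=0 W=0
Cars crossed by step 3: 2

Answer: 2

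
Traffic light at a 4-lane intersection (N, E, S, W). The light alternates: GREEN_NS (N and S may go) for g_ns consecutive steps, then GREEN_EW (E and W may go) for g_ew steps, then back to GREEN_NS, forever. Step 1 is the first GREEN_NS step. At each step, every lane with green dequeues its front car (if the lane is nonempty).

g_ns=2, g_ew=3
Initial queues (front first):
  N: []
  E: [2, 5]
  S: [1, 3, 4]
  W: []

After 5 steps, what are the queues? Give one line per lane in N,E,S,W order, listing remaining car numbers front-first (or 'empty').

Step 1 [NS]: N:empty,E:wait,S:car1-GO,W:wait | queues: N=0 E=2 S=2 W=0
Step 2 [NS]: N:empty,E:wait,S:car3-GO,W:wait | queues: N=0 E=2 S=1 W=0
Step 3 [EW]: N:wait,E:car2-GO,S:wait,W:empty | queues: N=0 E=1 S=1 W=0
Step 4 [EW]: N:wait,E:car5-GO,S:wait,W:empty | queues: N=0 E=0 S=1 W=0
Step 5 [EW]: N:wait,E:empty,S:wait,W:empty | queues: N=0 E=0 S=1 W=0

N: empty
E: empty
S: 4
W: empty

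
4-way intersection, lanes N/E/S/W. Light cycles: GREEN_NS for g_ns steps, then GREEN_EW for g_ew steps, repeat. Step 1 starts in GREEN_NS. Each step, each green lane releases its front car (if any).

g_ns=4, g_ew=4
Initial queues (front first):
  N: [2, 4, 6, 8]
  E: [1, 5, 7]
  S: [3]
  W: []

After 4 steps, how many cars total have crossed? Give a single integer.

Step 1 [NS]: N:car2-GO,E:wait,S:car3-GO,W:wait | queues: N=3 E=3 S=0 W=0
Step 2 [NS]: N:car4-GO,E:wait,S:empty,W:wait | queues: N=2 E=3 S=0 W=0
Step 3 [NS]: N:car6-GO,E:wait,S:empty,W:wait | queues: N=1 E=3 S=0 W=0
Step 4 [NS]: N:car8-GO,E:wait,S:empty,W:wait | queues: N=0 E=3 S=0 W=0
Cars crossed by step 4: 5

Answer: 5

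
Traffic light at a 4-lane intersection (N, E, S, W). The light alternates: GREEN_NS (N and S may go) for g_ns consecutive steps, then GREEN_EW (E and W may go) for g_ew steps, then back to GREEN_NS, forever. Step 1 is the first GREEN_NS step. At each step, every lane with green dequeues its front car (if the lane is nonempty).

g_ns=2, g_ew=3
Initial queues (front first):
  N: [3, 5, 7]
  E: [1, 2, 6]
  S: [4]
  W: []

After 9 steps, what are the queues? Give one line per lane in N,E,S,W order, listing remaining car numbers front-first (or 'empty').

Step 1 [NS]: N:car3-GO,E:wait,S:car4-GO,W:wait | queues: N=2 E=3 S=0 W=0
Step 2 [NS]: N:car5-GO,E:wait,S:empty,W:wait | queues: N=1 E=3 S=0 W=0
Step 3 [EW]: N:wait,E:car1-GO,S:wait,W:empty | queues: N=1 E=2 S=0 W=0
Step 4 [EW]: N:wait,E:car2-GO,S:wait,W:empty | queues: N=1 E=1 S=0 W=0
Step 5 [EW]: N:wait,E:car6-GO,S:wait,W:empty | queues: N=1 E=0 S=0 W=0
Step 6 [NS]: N:car7-GO,E:wait,S:empty,W:wait | queues: N=0 E=0 S=0 W=0

N: empty
E: empty
S: empty
W: empty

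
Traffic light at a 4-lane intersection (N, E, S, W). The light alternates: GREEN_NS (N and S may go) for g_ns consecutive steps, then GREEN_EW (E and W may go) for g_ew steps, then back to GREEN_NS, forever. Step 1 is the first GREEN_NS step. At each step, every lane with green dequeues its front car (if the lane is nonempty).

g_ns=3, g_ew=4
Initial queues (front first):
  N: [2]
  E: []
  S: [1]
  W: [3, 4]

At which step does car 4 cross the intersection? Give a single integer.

Step 1 [NS]: N:car2-GO,E:wait,S:car1-GO,W:wait | queues: N=0 E=0 S=0 W=2
Step 2 [NS]: N:empty,E:wait,S:empty,W:wait | queues: N=0 E=0 S=0 W=2
Step 3 [NS]: N:empty,E:wait,S:empty,W:wait | queues: N=0 E=0 S=0 W=2
Step 4 [EW]: N:wait,E:empty,S:wait,W:car3-GO | queues: N=0 E=0 S=0 W=1
Step 5 [EW]: N:wait,E:empty,S:wait,W:car4-GO | queues: N=0 E=0 S=0 W=0
Car 4 crosses at step 5

5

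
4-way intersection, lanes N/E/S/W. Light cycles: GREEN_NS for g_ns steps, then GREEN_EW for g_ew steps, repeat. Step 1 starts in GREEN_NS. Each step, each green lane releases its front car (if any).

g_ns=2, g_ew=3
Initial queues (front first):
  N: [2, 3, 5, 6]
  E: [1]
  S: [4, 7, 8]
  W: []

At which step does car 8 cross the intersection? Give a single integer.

Step 1 [NS]: N:car2-GO,E:wait,S:car4-GO,W:wait | queues: N=3 E=1 S=2 W=0
Step 2 [NS]: N:car3-GO,E:wait,S:car7-GO,W:wait | queues: N=2 E=1 S=1 W=0
Step 3 [EW]: N:wait,E:car1-GO,S:wait,W:empty | queues: N=2 E=0 S=1 W=0
Step 4 [EW]: N:wait,E:empty,S:wait,W:empty | queues: N=2 E=0 S=1 W=0
Step 5 [EW]: N:wait,E:empty,S:wait,W:empty | queues: N=2 E=0 S=1 W=0
Step 6 [NS]: N:car5-GO,E:wait,S:car8-GO,W:wait | queues: N=1 E=0 S=0 W=0
Step 7 [NS]: N:car6-GO,E:wait,S:empty,W:wait | queues: N=0 E=0 S=0 W=0
Car 8 crosses at step 6

6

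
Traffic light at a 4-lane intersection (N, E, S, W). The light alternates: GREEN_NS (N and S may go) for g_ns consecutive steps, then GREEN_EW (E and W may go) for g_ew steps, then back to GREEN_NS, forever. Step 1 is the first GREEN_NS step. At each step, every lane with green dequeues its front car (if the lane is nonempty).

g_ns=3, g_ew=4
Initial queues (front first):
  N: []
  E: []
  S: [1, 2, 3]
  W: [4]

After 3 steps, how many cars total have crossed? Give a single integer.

Step 1 [NS]: N:empty,E:wait,S:car1-GO,W:wait | queues: N=0 E=0 S=2 W=1
Step 2 [NS]: N:empty,E:wait,S:car2-GO,W:wait | queues: N=0 E=0 S=1 W=1
Step 3 [NS]: N:empty,E:wait,S:car3-GO,W:wait | queues: N=0 E=0 S=0 W=1
Cars crossed by step 3: 3

Answer: 3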